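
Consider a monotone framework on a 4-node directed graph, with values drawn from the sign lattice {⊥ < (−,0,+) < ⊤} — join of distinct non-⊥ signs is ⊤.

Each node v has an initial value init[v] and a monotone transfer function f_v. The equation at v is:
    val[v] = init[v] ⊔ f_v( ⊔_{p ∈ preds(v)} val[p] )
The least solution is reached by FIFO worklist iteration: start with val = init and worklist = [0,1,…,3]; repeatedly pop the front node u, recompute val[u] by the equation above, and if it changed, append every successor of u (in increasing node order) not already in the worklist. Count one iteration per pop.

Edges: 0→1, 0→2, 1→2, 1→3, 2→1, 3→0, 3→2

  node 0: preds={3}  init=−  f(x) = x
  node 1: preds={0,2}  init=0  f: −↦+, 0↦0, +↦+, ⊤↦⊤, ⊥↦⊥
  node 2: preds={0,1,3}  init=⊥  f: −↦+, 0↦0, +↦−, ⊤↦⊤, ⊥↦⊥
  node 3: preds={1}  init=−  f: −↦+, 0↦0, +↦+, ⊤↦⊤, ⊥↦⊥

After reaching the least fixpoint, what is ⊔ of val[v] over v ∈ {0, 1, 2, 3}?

⊤

Worklist (8 pops):
  #1 pop 0: in=− → − (no change)
  #2 pop 1: in=− → ⊤ (was 0); enqueue []
  #3 pop 2: in=⊤ → ⊤ (was ⊥); enqueue [1]
  #4 pop 3: in=⊤ → ⊤ (was −); enqueue [0,2]
  #5 pop 1: in=⊤ → ⊤ (no change)
  #6 pop 0: in=⊤ → ⊤ (was −); enqueue [1]
  #7 pop 2: in=⊤ → ⊤ (no change)
  #8 pop 1: in=⊤ → ⊤ (no change)

Fixpoint:
  val[0] = ⊤
  val[1] = ⊤
  val[2] = ⊤
  val[3] = ⊤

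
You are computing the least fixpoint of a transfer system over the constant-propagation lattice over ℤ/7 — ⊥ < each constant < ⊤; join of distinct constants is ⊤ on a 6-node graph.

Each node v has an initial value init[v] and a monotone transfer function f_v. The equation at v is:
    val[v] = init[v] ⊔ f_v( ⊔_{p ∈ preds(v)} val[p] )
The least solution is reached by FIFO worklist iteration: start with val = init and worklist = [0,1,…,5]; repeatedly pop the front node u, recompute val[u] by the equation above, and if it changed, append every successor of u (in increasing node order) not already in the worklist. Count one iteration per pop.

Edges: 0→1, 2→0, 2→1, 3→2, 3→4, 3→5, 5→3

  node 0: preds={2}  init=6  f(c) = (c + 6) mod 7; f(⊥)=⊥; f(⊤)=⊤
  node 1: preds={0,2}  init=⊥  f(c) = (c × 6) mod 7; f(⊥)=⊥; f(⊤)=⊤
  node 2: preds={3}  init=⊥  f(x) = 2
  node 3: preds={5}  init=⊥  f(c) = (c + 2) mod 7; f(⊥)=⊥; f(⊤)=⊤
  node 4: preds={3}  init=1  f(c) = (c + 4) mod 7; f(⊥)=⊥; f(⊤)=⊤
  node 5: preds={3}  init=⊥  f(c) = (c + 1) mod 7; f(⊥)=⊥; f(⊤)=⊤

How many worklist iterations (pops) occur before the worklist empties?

8

Worklist (8 pops):
  #1 pop 0: in=⊥ → 6 (no change)
  #2 pop 1: in=6 → 1 (was ⊥); enqueue []
  #3 pop 2: in=⊥ → 2 (was ⊥); enqueue [0,1]
  #4 pop 3: in=⊥ → ⊥ (no change)
  #5 pop 4: in=⊥ → 1 (no change)
  #6 pop 5: in=⊥ → ⊥ (no change)
  #7 pop 0: in=2 → ⊤ (was 6); enqueue []
  #8 pop 1: in=⊤ → ⊤ (was 1); enqueue []

Fixpoint:
  val[0] = ⊤
  val[1] = ⊤
  val[2] = 2
  val[3] = ⊥
  val[4] = 1
  val[5] = ⊥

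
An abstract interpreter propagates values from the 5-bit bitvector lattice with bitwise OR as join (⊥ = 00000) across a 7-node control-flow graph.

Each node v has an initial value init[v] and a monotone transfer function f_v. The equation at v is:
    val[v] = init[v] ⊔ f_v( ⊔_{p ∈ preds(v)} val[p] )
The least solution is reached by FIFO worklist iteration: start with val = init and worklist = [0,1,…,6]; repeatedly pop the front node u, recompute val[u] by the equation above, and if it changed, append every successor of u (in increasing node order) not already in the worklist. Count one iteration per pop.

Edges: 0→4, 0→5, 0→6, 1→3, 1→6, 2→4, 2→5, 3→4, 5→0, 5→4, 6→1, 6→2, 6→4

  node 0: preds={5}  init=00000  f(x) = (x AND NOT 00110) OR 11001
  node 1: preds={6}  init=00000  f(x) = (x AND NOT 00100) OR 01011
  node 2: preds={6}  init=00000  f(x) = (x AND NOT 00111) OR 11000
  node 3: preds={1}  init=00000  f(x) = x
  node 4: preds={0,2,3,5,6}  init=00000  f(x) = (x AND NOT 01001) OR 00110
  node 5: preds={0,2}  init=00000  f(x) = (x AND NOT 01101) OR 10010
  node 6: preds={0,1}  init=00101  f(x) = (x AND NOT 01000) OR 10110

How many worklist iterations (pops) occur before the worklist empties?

14

Worklist (14 pops):
  #1 pop 0: in=00000 → 11001 (was 00000); enqueue []
  #2 pop 1: in=00101 → 01011 (was 00000); enqueue []
  #3 pop 2: in=00101 → 11000 (was 00000); enqueue []
  #4 pop 3: in=01011 → 01011 (was 00000); enqueue []
  #5 pop 4: in=11111 → 10110 (was 00000); enqueue []
  #6 pop 5: in=11001 → 10010 (was 00000); enqueue [0,4]
  #7 pop 6: in=11011 → 10111 (was 00101); enqueue [1,2]
  #8 pop 0: in=10010 → 11001 (no change)
  #9 pop 4: in=11111 → 10110 (no change)
  #10 pop 1: in=10111 → 11011 (was 01011); enqueue [3,6]
  #11 pop 2: in=10111 → 11000 (no change)
  #12 pop 3: in=11011 → 11011 (was 01011); enqueue [4]
  #13 pop 6: in=11011 → 10111 (no change)
  #14 pop 4: in=11111 → 10110 (no change)

Fixpoint:
  val[0] = 11001
  val[1] = 11011
  val[2] = 11000
  val[3] = 11011
  val[4] = 10110
  val[5] = 10010
  val[6] = 10111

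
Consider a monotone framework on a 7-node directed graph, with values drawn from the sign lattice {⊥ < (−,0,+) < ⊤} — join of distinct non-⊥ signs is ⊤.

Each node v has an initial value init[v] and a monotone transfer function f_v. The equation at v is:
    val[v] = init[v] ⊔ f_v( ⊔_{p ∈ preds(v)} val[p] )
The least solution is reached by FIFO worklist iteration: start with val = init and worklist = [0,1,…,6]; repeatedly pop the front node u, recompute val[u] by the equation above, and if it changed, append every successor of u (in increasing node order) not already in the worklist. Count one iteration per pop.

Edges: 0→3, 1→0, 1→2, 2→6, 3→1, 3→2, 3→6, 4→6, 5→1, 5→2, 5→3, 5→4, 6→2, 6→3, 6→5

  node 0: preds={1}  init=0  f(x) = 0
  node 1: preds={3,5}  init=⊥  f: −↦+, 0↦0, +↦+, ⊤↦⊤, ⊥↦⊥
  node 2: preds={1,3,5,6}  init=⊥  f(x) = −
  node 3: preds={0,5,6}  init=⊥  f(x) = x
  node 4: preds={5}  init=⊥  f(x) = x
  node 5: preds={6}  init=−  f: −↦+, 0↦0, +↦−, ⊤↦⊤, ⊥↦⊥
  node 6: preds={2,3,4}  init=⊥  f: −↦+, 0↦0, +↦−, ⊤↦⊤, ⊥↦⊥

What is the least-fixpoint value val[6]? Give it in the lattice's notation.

Iteration log — 18 steps:
  step 1. node 0  ⊔preds=⊥  new=0  stable
  step 2. node 1  ⊔preds=−  new=+  old=⊥  +wl: 0
  step 3. node 2  ⊔preds=⊤  new=−  old=⊥  +wl: 
  step 4. node 3  ⊔preds=⊤  new=⊤  old=⊥  +wl: 1,2
  step 5. node 4  ⊔preds=−  new=−  old=⊥  +wl: 
  step 6. node 5  ⊔preds=⊥  new=−  stable
  step 7. node 6  ⊔preds=⊤  new=⊤  old=⊥  +wl: 3,5
  step 8. node 0  ⊔preds=+  new=0  stable
  step 9. node 1  ⊔preds=⊤  new=⊤  old=+  +wl: 0
  step 10. node 2  ⊔preds=⊤  new=−  stable
  step 11. node 3  ⊔preds=⊤  new=⊤  stable
  step 12. node 5  ⊔preds=⊤  new=⊤  old=−  +wl: 1,2,3,4
  step 13. node 0  ⊔preds=⊤  new=0  stable
  step 14. node 1  ⊔preds=⊤  new=⊤  stable
  step 15. node 2  ⊔preds=⊤  new=−  stable
  step 16. node 3  ⊔preds=⊤  new=⊤  stable
  step 17. node 4  ⊔preds=⊤  new=⊤  old=−  +wl: 6
  step 18. node 6  ⊔preds=⊤  new=⊤  stable

Least fixpoint reached:
  node 0: 0
  node 1: ⊤
  node 2: −
  node 3: ⊤
  node 4: ⊤
  node 5: ⊤
  node 6: ⊤

⊤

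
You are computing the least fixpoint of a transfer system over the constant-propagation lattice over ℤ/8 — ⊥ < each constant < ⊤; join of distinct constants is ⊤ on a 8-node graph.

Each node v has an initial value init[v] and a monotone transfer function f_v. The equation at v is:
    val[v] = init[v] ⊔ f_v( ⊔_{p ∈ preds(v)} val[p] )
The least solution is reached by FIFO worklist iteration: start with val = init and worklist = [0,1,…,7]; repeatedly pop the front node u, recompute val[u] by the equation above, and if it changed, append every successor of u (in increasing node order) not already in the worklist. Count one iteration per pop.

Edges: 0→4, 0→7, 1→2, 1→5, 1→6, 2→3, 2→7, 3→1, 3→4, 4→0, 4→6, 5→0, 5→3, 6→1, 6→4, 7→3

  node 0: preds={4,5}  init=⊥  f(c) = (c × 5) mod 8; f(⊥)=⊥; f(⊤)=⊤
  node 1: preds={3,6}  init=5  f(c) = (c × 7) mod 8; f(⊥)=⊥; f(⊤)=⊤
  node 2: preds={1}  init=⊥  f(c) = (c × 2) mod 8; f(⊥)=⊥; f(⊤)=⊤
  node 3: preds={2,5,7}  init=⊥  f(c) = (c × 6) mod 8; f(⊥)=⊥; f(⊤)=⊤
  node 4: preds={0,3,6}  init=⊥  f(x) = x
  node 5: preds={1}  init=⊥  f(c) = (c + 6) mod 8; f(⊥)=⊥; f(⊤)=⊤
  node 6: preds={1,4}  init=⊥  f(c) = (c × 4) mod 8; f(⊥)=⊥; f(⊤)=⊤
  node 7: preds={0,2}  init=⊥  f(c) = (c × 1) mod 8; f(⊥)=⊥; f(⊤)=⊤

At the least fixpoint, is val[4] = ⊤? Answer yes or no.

yes

Trace (19 dequeues):
  [1] u=0 | in ⊥ | out ⊥ | ==
  [2] u=1 | in ⊥ | out 5 | ==
  [3] u=2 | in 5 | out 2 | prev ⊥ | push {}
  [4] u=3 | in 2 | out 4 | prev ⊥ | push {1}
  [5] u=4 | in 4 | out 4 | prev ⊥ | push {0}
  [6] u=5 | in 5 | out 3 | prev ⊥ | push {3}
  [7] u=6 | in ⊤ | out ⊤ | prev ⊥ | push {4}
  [8] u=7 | in 2 | out 2 | prev ⊥ | push {}
  [9] u=1 | in ⊤ | out ⊤ | prev 5 | push {2,5,6}
  [10] u=0 | in ⊤ | out ⊤ | prev ⊥ | push {7}
  [11] u=3 | in ⊤ | out ⊤ | prev 4 | push {1}
  [12] u=4 | in ⊤ | out ⊤ | prev 4 | push {0}
  [13] u=2 | in ⊤ | out ⊤ | prev 2 | push {3}
  [14] u=5 | in ⊤ | out ⊤ | prev 3 | push {}
  [15] u=6 | in ⊤ | out ⊤ | ==
  [16] u=7 | in ⊤ | out ⊤ | prev 2 | push {}
  [17] u=1 | in ⊤ | out ⊤ | ==
  [18] u=0 | in ⊤ | out ⊤ | ==
  [19] u=3 | in ⊤ | out ⊤ | ==

Converged values:
  [0] ⊤
  [1] ⊤
  [2] ⊤
  [3] ⊤
  [4] ⊤
  [5] ⊤
  [6] ⊤
  [7] ⊤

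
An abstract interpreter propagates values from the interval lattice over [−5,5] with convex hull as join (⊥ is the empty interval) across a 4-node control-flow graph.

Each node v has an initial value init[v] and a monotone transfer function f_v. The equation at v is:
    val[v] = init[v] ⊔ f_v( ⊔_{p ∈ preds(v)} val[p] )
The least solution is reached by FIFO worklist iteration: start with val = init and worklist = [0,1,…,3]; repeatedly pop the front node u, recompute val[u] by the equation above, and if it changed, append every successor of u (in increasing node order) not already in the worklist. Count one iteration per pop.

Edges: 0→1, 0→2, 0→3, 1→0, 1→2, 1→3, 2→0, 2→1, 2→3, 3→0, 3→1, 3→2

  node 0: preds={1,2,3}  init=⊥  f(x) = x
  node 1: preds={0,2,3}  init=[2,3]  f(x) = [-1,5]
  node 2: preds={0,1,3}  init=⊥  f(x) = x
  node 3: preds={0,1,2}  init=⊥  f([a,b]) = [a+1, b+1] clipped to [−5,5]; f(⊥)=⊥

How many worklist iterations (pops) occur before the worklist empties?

8

Worklist (8 pops):
  #1 pop 0: in=[2,3] → [2,3] (was ⊥); enqueue []
  #2 pop 1: in=[2,3] → [-1,5] (was [2,3]); enqueue [0]
  #3 pop 2: in=[-1,5] → [-1,5] (was ⊥); enqueue [1]
  #4 pop 3: in=[-1,5] → [0,5] (was ⊥); enqueue [2]
  #5 pop 0: in=[-1,5] → [-1,5] (was [2,3]); enqueue [3]
  #6 pop 1: in=[-1,5] → [-1,5] (no change)
  #7 pop 2: in=[-1,5] → [-1,5] (no change)
  #8 pop 3: in=[-1,5] → [0,5] (no change)

Fixpoint:
  val[0] = [-1,5]
  val[1] = [-1,5]
  val[2] = [-1,5]
  val[3] = [0,5]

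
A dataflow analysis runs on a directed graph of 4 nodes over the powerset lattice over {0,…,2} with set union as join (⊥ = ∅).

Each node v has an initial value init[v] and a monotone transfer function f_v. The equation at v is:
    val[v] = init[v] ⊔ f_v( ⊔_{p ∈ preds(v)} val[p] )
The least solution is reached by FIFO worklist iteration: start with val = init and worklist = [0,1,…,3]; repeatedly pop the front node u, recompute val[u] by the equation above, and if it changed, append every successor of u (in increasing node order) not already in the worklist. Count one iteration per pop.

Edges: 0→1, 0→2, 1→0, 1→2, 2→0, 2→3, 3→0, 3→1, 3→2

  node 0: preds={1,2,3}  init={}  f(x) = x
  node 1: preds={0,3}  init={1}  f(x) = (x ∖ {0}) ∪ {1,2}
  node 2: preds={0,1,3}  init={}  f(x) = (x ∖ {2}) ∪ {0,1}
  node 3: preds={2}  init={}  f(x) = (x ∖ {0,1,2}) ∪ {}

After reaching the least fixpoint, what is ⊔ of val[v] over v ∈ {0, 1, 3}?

{0,1,2}

Trace (7 dequeues):
  [1] u=0 | in {1} | out {1} | prev {} | push {}
  [2] u=1 | in {1} | out {1,2} | prev {1} | push {0}
  [3] u=2 | in {1,2} | out {0,1} | prev {} | push {}
  [4] u=3 | in {0,1} | out {} | ==
  [5] u=0 | in {0,1,2} | out {0,1,2} | prev {1} | push {1,2}
  [6] u=1 | in {0,1,2} | out {1,2} | ==
  [7] u=2 | in {0,1,2} | out {0,1} | ==

Converged values:
  [0] {0,1,2}
  [1] {1,2}
  [2] {0,1}
  [3] {}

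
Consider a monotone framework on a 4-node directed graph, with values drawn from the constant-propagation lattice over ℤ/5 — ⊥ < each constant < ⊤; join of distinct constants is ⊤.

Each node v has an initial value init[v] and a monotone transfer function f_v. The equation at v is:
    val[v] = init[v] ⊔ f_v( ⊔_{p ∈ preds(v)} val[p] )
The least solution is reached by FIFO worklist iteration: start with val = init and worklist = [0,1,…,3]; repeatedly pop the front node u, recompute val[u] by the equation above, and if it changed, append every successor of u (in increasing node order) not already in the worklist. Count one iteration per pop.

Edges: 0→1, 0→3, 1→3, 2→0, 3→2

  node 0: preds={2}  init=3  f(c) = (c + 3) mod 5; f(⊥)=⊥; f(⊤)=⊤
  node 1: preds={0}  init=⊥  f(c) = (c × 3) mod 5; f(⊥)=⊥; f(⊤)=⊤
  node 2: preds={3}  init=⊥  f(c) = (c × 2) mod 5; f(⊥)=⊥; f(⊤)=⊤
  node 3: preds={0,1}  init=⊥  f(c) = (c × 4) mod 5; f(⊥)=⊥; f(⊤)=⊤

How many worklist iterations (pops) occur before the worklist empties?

Trace (8 dequeues):
  [1] u=0 | in ⊥ | out 3 | ==
  [2] u=1 | in 3 | out 4 | prev ⊥ | push {}
  [3] u=2 | in ⊥ | out ⊥ | ==
  [4] u=3 | in ⊤ | out ⊤ | prev ⊥ | push {2}
  [5] u=2 | in ⊤ | out ⊤ | prev ⊥ | push {0}
  [6] u=0 | in ⊤ | out ⊤ | prev 3 | push {1,3}
  [7] u=1 | in ⊤ | out ⊤ | prev 4 | push {}
  [8] u=3 | in ⊤ | out ⊤ | ==

Converged values:
  [0] ⊤
  [1] ⊤
  [2] ⊤
  [3] ⊤

8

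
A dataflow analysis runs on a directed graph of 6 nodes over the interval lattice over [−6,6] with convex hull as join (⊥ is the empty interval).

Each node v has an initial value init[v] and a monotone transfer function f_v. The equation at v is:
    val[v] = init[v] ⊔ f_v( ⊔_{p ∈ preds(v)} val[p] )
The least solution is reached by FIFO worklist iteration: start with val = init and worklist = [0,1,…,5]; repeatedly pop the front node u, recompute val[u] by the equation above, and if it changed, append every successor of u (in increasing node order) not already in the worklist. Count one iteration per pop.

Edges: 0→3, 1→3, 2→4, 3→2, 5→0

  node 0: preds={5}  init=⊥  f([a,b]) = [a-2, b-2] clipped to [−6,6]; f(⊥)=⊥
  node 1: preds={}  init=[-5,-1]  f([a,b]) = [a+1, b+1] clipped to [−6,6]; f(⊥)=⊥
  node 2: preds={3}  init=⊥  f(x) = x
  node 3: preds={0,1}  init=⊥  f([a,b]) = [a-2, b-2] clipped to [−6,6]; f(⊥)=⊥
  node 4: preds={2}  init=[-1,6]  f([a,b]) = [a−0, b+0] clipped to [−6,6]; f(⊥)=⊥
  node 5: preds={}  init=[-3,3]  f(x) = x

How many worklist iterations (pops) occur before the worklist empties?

8

Trace (8 dequeues):
  [1] u=0 | in [-3,3] | out [-5,1] | prev ⊥ | push {}
  [2] u=1 | in ⊥ | out [-5,-1] | ==
  [3] u=2 | in ⊥ | out ⊥ | ==
  [4] u=3 | in [-5,1] | out [-6,-1] | prev ⊥ | push {2}
  [5] u=4 | in ⊥ | out [-1,6] | ==
  [6] u=5 | in ⊥ | out [-3,3] | ==
  [7] u=2 | in [-6,-1] | out [-6,-1] | prev ⊥ | push {4}
  [8] u=4 | in [-6,-1] | out [-6,6] | prev [-1,6] | push {}

Converged values:
  [0] [-5,1]
  [1] [-5,-1]
  [2] [-6,-1]
  [3] [-6,-1]
  [4] [-6,6]
  [5] [-3,3]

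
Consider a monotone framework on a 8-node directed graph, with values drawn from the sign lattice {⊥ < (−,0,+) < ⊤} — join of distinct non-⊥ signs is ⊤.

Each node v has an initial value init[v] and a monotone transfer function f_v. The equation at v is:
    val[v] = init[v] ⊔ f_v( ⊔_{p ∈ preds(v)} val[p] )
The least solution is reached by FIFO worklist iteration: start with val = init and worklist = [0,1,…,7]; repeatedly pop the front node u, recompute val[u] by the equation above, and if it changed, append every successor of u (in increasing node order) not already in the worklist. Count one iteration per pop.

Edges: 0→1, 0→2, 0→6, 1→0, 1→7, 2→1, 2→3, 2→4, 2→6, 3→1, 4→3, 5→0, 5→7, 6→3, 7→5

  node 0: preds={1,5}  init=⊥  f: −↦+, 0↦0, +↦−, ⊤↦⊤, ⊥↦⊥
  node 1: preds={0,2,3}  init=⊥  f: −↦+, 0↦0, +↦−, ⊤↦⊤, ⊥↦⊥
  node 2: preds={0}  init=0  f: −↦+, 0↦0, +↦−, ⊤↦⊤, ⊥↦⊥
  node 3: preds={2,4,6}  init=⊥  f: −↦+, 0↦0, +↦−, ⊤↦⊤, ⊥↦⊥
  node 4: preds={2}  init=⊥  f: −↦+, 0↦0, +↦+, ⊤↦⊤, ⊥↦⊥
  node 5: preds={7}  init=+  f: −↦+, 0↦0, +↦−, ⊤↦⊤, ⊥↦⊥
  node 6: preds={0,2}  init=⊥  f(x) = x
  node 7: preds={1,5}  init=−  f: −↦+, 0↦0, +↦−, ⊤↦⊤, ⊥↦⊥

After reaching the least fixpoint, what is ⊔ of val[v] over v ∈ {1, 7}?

⊤

Trace (16 dequeues):
  [1] u=0 | in + | out − | prev ⊥ | push {}
  [2] u=1 | in ⊤ | out ⊤ | prev ⊥ | push {0}
  [3] u=2 | in − | out ⊤ | prev 0 | push {1}
  [4] u=3 | in ⊤ | out ⊤ | prev ⊥ | push {}
  [5] u=4 | in ⊤ | out ⊤ | prev ⊥ | push {3}
  [6] u=5 | in − | out + | ==
  [7] u=6 | in ⊤ | out ⊤ | prev ⊥ | push {}
  [8] u=7 | in ⊤ | out ⊤ | prev − | push {5}
  [9] u=0 | in ⊤ | out ⊤ | prev − | push {2,6}
  [10] u=1 | in ⊤ | out ⊤ | ==
  [11] u=3 | in ⊤ | out ⊤ | ==
  [12] u=5 | in ⊤ | out ⊤ | prev + | push {0,7}
  [13] u=2 | in ⊤ | out ⊤ | ==
  [14] u=6 | in ⊤ | out ⊤ | ==
  [15] u=0 | in ⊤ | out ⊤ | ==
  [16] u=7 | in ⊤ | out ⊤ | ==

Converged values:
  [0] ⊤
  [1] ⊤
  [2] ⊤
  [3] ⊤
  [4] ⊤
  [5] ⊤
  [6] ⊤
  [7] ⊤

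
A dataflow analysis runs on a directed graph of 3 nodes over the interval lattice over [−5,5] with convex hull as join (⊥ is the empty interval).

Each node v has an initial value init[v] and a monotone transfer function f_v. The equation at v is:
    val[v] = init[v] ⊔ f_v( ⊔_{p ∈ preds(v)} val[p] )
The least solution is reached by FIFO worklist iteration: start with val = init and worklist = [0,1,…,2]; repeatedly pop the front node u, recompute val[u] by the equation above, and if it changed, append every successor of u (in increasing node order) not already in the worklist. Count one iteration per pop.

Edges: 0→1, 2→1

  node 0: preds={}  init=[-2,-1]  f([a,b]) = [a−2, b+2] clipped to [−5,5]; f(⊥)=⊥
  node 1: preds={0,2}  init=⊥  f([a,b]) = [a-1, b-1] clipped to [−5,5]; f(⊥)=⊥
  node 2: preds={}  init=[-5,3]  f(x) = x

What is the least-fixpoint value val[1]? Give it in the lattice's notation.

Trace (3 dequeues):
  [1] u=0 | in ⊥ | out [-2,-1] | ==
  [2] u=1 | in [-5,3] | out [-5,2] | prev ⊥ | push {}
  [3] u=2 | in ⊥ | out [-5,3] | ==

Converged values:
  [0] [-2,-1]
  [1] [-5,2]
  [2] [-5,3]

[-5,2]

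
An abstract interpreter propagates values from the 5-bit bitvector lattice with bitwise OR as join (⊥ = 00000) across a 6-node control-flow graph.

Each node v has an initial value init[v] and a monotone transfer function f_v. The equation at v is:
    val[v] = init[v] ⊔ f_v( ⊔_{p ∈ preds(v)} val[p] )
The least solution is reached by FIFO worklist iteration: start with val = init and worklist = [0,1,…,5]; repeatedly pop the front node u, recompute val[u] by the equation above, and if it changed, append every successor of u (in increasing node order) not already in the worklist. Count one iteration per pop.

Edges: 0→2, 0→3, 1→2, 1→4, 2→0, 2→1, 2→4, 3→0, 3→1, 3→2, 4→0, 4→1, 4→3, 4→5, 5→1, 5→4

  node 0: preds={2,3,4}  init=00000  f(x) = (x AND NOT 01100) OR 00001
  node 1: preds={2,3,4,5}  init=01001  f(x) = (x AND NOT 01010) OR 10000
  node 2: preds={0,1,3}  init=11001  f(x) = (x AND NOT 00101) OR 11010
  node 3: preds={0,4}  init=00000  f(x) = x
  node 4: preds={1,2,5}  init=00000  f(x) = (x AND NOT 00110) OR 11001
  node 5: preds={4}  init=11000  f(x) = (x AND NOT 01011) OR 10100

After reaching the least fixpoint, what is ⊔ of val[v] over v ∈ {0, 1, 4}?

Iteration log — 14 steps:
  step 1. node 0  ⊔preds=11001  new=10001  old=00000  +wl: 
  step 2. node 1  ⊔preds=11001  new=11001  old=01001  +wl: 
  step 3. node 2  ⊔preds=11001  new=11011  old=11001  +wl: 0,1
  step 4. node 3  ⊔preds=10001  new=10001  old=00000  +wl: 2
  step 5. node 4  ⊔preds=11011  new=11001  old=00000  +wl: 3
  step 6. node 5  ⊔preds=11001  new=11100  old=11000  +wl: 4
  step 7. node 0  ⊔preds=11011  new=10011  old=10001  +wl: 
  step 8. node 1  ⊔preds=11111  new=11101  old=11001  +wl: 
  step 9. node 2  ⊔preds=11111  new=11011  stable
  step 10. node 3  ⊔preds=11011  new=11011  old=10001  +wl: 0,1,2
  step 11. node 4  ⊔preds=11111  new=11001  stable
  step 12. node 0  ⊔preds=11011  new=10011  stable
  step 13. node 1  ⊔preds=11111  new=11101  stable
  step 14. node 2  ⊔preds=11111  new=11011  stable

Least fixpoint reached:
  node 0: 10011
  node 1: 11101
  node 2: 11011
  node 3: 11011
  node 4: 11001
  node 5: 11100

11111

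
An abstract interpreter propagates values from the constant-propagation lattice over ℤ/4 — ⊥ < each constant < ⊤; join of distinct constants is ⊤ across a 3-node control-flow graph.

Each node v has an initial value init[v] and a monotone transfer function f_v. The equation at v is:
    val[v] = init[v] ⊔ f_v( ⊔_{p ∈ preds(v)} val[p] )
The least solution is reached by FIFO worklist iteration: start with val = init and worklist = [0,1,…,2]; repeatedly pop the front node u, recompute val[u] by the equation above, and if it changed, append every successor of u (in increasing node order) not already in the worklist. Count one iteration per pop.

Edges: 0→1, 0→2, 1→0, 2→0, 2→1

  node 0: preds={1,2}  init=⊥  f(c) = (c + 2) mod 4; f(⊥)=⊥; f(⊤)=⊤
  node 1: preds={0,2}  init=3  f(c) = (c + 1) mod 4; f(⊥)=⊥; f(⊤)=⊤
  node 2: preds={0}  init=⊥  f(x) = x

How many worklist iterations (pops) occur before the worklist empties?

8

Trace (8 dequeues):
  [1] u=0 | in 3 | out 1 | prev ⊥ | push {}
  [2] u=1 | in 1 | out ⊤ | prev 3 | push {0}
  [3] u=2 | in 1 | out 1 | prev ⊥ | push {1}
  [4] u=0 | in ⊤ | out ⊤ | prev 1 | push {2}
  [5] u=1 | in ⊤ | out ⊤ | ==
  [6] u=2 | in ⊤ | out ⊤ | prev 1 | push {0,1}
  [7] u=0 | in ⊤ | out ⊤ | ==
  [8] u=1 | in ⊤ | out ⊤ | ==

Converged values:
  [0] ⊤
  [1] ⊤
  [2] ⊤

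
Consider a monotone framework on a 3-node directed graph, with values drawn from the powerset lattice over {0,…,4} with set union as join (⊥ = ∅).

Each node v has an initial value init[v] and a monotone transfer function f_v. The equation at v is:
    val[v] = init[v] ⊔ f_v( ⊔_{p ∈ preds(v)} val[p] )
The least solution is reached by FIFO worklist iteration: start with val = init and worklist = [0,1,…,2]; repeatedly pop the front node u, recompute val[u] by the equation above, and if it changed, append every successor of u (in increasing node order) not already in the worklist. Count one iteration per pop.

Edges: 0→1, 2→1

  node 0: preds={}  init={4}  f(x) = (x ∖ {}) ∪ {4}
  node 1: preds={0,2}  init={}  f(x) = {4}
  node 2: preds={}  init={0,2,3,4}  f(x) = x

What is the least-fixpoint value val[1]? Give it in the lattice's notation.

Worklist (3 pops):
  #1 pop 0: in={} → {4} (no change)
  #2 pop 1: in={0,2,3,4} → {4} (was {}); enqueue []
  #3 pop 2: in={} → {0,2,3,4} (no change)

Fixpoint:
  val[0] = {4}
  val[1] = {4}
  val[2] = {0,2,3,4}

{4}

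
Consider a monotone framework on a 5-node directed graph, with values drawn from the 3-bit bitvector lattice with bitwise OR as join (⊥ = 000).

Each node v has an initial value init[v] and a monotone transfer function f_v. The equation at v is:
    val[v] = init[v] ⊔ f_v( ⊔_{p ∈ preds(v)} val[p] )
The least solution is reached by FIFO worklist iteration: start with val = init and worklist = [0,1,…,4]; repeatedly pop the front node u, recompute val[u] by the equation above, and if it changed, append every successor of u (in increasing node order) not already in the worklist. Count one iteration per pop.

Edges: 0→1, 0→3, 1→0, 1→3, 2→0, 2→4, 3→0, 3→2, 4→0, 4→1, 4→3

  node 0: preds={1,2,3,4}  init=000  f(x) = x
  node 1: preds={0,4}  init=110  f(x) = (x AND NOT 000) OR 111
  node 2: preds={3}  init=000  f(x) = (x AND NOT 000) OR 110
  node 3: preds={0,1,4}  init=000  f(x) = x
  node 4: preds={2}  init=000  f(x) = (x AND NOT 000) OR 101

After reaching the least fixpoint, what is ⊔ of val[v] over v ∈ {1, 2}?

111

Iteration log — 11 steps:
  step 1. node 0  ⊔preds=110  new=110  old=000  +wl: 
  step 2. node 1  ⊔preds=110  new=111  old=110  +wl: 0
  step 3. node 2  ⊔preds=000  new=110  old=000  +wl: 
  step 4. node 3  ⊔preds=111  new=111  old=000  +wl: 2
  step 5. node 4  ⊔preds=110  new=111  old=000  +wl: 1,3
  step 6. node 0  ⊔preds=111  new=111  old=110  +wl: 
  step 7. node 2  ⊔preds=111  new=111  old=110  +wl: 0,4
  step 8. node 1  ⊔preds=111  new=111  stable
  step 9. node 3  ⊔preds=111  new=111  stable
  step 10. node 0  ⊔preds=111  new=111  stable
  step 11. node 4  ⊔preds=111  new=111  stable

Least fixpoint reached:
  node 0: 111
  node 1: 111
  node 2: 111
  node 3: 111
  node 4: 111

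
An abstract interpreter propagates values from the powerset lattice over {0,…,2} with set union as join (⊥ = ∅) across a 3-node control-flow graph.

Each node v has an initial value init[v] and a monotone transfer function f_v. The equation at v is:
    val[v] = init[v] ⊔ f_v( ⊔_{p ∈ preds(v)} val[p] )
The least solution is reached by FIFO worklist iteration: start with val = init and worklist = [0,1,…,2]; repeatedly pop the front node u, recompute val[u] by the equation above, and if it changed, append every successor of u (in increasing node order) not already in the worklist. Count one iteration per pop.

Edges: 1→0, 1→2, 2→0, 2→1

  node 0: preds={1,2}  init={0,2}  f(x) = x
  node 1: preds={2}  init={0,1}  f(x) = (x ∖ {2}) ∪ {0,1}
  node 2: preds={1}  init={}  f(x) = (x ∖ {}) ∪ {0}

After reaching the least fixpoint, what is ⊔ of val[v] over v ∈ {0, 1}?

Worklist (5 pops):
  #1 pop 0: in={0,1} → {0,1,2} (was {0,2}); enqueue []
  #2 pop 1: in={} → {0,1} (no change)
  #3 pop 2: in={0,1} → {0,1} (was {}); enqueue [0,1]
  #4 pop 0: in={0,1} → {0,1,2} (no change)
  #5 pop 1: in={0,1} → {0,1} (no change)

Fixpoint:
  val[0] = {0,1,2}
  val[1] = {0,1}
  val[2] = {0,1}

{0,1,2}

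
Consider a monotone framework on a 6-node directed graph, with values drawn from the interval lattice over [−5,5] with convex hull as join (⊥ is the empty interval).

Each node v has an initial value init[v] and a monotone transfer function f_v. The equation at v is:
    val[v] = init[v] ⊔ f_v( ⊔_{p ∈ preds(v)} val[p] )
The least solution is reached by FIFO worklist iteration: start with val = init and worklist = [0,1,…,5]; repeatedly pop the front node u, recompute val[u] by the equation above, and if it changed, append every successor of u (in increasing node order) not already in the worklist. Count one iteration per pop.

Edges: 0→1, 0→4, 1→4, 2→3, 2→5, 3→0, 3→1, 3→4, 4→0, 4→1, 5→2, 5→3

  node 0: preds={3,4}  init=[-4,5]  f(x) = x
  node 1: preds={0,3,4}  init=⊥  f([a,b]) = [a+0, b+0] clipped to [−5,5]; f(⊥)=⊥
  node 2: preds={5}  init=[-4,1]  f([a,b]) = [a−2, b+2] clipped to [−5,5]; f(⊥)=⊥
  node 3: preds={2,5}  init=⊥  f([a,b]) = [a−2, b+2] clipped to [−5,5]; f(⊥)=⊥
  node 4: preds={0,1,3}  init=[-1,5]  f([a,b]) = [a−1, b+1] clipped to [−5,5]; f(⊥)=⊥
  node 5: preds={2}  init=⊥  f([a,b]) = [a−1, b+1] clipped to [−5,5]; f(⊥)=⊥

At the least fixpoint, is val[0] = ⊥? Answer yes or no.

Trace (17 dequeues):
  [1] u=0 | in [-1,5] | out [-4,5] | ==
  [2] u=1 | in [-4,5] | out [-4,5] | prev ⊥ | push {}
  [3] u=2 | in ⊥ | out [-4,1] | ==
  [4] u=3 | in [-4,1] | out [-5,3] | prev ⊥ | push {0,1}
  [5] u=4 | in [-5,5] | out [-5,5] | prev [-1,5] | push {}
  [6] u=5 | in [-4,1] | out [-5,2] | prev ⊥ | push {2,3}
  [7] u=0 | in [-5,5] | out [-5,5] | prev [-4,5] | push {4}
  [8] u=1 | in [-5,5] | out [-5,5] | prev [-4,5] | push {}
  [9] u=2 | in [-5,2] | out [-5,4] | prev [-4,1] | push {5}
  [10] u=3 | in [-5,4] | out [-5,5] | prev [-5,3] | push {0,1}
  [11] u=4 | in [-5,5] | out [-5,5] | ==
  [12] u=5 | in [-5,4] | out [-5,5] | prev [-5,2] | push {2,3}
  [13] u=0 | in [-5,5] | out [-5,5] | ==
  [14] u=1 | in [-5,5] | out [-5,5] | ==
  [15] u=2 | in [-5,5] | out [-5,5] | prev [-5,4] | push {5}
  [16] u=3 | in [-5,5] | out [-5,5] | ==
  [17] u=5 | in [-5,5] | out [-5,5] | ==

Converged values:
  [0] [-5,5]
  [1] [-5,5]
  [2] [-5,5]
  [3] [-5,5]
  [4] [-5,5]
  [5] [-5,5]

no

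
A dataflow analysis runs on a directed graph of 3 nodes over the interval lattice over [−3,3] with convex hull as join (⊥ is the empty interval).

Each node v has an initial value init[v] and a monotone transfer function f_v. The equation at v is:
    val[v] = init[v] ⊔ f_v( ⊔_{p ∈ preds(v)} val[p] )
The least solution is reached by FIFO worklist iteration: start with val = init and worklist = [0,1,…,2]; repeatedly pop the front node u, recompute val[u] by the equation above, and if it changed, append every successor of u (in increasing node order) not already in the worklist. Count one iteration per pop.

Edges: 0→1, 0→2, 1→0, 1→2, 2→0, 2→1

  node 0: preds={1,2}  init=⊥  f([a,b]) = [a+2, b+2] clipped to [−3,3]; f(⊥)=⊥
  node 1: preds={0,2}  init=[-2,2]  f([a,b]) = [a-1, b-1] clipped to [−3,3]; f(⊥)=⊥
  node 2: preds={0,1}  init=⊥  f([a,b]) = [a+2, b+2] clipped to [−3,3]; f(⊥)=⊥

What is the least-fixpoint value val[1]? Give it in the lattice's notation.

[-2,2]

Iteration log — 5 steps:
  step 1. node 0  ⊔preds=[-2,2]  new=[0,3]  old=⊥  +wl: 
  step 2. node 1  ⊔preds=[0,3]  new=[-2,2]  stable
  step 3. node 2  ⊔preds=[-2,3]  new=[0,3]  old=⊥  +wl: 0,1
  step 4. node 0  ⊔preds=[-2,3]  new=[0,3]  stable
  step 5. node 1  ⊔preds=[0,3]  new=[-2,2]  stable

Least fixpoint reached:
  node 0: [0,3]
  node 1: [-2,2]
  node 2: [0,3]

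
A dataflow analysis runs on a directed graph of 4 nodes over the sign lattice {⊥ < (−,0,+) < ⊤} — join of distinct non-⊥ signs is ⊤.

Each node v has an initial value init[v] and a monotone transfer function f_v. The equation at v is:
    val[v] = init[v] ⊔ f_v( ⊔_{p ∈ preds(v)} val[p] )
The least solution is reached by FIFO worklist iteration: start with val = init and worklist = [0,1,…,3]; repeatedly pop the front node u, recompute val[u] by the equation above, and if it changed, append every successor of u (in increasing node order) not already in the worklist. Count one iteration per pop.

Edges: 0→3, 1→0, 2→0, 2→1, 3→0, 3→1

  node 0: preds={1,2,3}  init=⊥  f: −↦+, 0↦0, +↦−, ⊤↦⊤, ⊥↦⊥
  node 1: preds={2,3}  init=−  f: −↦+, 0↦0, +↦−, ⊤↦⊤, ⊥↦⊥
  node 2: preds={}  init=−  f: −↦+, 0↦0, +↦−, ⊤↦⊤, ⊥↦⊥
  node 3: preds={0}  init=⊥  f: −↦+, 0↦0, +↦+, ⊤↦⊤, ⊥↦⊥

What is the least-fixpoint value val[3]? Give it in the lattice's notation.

⊤

Iteration log — 9 steps:
  step 1. node 0  ⊔preds=−  new=+  old=⊥  +wl: 
  step 2. node 1  ⊔preds=−  new=⊤  old=−  +wl: 0
  step 3. node 2  ⊔preds=⊥  new=−  stable
  step 4. node 3  ⊔preds=+  new=+  old=⊥  +wl: 1
  step 5. node 0  ⊔preds=⊤  new=⊤  old=+  +wl: 3
  step 6. node 1  ⊔preds=⊤  new=⊤  stable
  step 7. node 3  ⊔preds=⊤  new=⊤  old=+  +wl: 0,1
  step 8. node 0  ⊔preds=⊤  new=⊤  stable
  step 9. node 1  ⊔preds=⊤  new=⊤  stable

Least fixpoint reached:
  node 0: ⊤
  node 1: ⊤
  node 2: −
  node 3: ⊤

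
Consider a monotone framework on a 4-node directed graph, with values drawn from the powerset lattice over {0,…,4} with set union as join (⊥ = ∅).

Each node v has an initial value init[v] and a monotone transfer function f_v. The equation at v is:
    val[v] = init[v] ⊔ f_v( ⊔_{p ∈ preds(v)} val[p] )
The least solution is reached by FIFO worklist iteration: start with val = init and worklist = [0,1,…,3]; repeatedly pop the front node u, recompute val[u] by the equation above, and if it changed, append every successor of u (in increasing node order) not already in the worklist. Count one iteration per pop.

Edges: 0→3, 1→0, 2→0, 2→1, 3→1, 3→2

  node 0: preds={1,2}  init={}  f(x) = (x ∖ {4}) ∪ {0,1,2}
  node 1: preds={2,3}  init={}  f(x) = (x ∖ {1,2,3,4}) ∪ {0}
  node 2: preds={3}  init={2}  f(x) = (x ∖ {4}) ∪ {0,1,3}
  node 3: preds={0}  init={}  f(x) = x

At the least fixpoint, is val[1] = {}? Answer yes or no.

no

Trace (10 dequeues):
  [1] u=0 | in {2} | out {0,1,2} | prev {} | push {}
  [2] u=1 | in {2} | out {0} | prev {} | push {0}
  [3] u=2 | in {} | out {0,1,2,3} | prev {2} | push {1}
  [4] u=3 | in {0,1,2} | out {0,1,2} | prev {} | push {2}
  [5] u=0 | in {0,1,2,3} | out {0,1,2,3} | prev {0,1,2} | push {3}
  [6] u=1 | in {0,1,2,3} | out {0} | ==
  [7] u=2 | in {0,1,2} | out {0,1,2,3} | ==
  [8] u=3 | in {0,1,2,3} | out {0,1,2,3} | prev {0,1,2} | push {1,2}
  [9] u=1 | in {0,1,2,3} | out {0} | ==
  [10] u=2 | in {0,1,2,3} | out {0,1,2,3} | ==

Converged values:
  [0] {0,1,2,3}
  [1] {0}
  [2] {0,1,2,3}
  [3] {0,1,2,3}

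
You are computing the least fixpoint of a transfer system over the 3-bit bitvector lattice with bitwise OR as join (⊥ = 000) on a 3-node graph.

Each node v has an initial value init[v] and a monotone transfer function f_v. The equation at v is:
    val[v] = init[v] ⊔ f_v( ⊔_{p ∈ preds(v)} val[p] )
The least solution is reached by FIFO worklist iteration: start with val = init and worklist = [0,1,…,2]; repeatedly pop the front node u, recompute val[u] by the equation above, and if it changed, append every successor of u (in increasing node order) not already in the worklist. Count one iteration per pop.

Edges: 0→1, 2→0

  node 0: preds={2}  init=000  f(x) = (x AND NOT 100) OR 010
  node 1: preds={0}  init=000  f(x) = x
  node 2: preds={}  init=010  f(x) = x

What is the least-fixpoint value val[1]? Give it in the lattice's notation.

010

Trace (3 dequeues):
  [1] u=0 | in 010 | out 010 | prev 000 | push {}
  [2] u=1 | in 010 | out 010 | prev 000 | push {}
  [3] u=2 | in 000 | out 010 | ==

Converged values:
  [0] 010
  [1] 010
  [2] 010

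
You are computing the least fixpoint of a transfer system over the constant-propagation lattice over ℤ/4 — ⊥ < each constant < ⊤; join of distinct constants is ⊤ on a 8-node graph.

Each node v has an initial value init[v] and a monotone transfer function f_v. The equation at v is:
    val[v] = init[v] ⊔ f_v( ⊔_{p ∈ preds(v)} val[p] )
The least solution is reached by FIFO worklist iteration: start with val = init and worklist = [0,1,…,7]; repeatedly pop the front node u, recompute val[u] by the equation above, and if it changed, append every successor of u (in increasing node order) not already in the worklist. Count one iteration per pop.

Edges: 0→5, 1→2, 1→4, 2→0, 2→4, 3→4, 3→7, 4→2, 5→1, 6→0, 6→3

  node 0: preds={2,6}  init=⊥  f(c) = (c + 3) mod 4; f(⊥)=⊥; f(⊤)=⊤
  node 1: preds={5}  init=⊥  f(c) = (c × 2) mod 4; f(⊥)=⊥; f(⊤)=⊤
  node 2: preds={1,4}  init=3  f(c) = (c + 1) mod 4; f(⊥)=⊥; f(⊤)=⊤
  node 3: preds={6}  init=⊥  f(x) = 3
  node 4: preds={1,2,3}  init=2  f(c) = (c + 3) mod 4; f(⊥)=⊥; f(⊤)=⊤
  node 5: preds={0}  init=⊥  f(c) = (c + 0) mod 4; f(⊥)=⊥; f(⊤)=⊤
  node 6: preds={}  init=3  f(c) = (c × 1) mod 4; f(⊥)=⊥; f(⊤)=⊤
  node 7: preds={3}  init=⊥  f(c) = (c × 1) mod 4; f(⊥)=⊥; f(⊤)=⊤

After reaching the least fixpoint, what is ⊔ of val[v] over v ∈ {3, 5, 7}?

Trace (17 dequeues):
  [1] u=0 | in 3 | out 2 | prev ⊥ | push {}
  [2] u=1 | in ⊥ | out ⊥ | ==
  [3] u=2 | in 2 | out 3 | ==
  [4] u=3 | in 3 | out 3 | prev ⊥ | push {}
  [5] u=4 | in 3 | out 2 | ==
  [6] u=5 | in 2 | out 2 | prev ⊥ | push {1}
  [7] u=6 | in ⊥ | out 3 | ==
  [8] u=7 | in 3 | out 3 | prev ⊥ | push {}
  [9] u=1 | in 2 | out 0 | prev ⊥ | push {2,4}
  [10] u=2 | in ⊤ | out ⊤ | prev 3 | push {0}
  [11] u=4 | in ⊤ | out ⊤ | prev 2 | push {2}
  [12] u=0 | in ⊤ | out ⊤ | prev 2 | push {5}
  [13] u=2 | in ⊤ | out ⊤ | ==
  [14] u=5 | in ⊤ | out ⊤ | prev 2 | push {1}
  [15] u=1 | in ⊤ | out ⊤ | prev 0 | push {2,4}
  [16] u=2 | in ⊤ | out ⊤ | ==
  [17] u=4 | in ⊤ | out ⊤ | ==

Converged values:
  [0] ⊤
  [1] ⊤
  [2] ⊤
  [3] 3
  [4] ⊤
  [5] ⊤
  [6] 3
  [7] 3

⊤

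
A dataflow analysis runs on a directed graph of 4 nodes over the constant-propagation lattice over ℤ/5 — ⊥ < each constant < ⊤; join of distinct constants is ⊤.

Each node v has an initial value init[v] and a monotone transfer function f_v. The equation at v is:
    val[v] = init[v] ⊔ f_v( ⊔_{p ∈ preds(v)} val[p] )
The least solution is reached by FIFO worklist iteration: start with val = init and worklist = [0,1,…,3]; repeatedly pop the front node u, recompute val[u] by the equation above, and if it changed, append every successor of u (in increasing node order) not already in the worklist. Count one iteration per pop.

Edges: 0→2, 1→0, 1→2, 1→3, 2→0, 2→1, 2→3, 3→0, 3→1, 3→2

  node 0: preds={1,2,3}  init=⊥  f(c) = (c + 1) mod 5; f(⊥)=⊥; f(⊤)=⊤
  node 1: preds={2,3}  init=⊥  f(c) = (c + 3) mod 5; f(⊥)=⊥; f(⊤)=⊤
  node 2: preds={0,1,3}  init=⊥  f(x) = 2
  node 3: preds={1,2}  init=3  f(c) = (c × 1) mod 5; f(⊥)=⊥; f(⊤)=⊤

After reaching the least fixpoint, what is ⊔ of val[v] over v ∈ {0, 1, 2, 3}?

Trace (9 dequeues):
  [1] u=0 | in 3 | out 4 | prev ⊥ | push {}
  [2] u=1 | in 3 | out 1 | prev ⊥ | push {0}
  [3] u=2 | in ⊤ | out 2 | prev ⊥ | push {1}
  [4] u=3 | in ⊤ | out ⊤ | prev 3 | push {2}
  [5] u=0 | in ⊤ | out ⊤ | prev 4 | push {}
  [6] u=1 | in ⊤ | out ⊤ | prev 1 | push {0,3}
  [7] u=2 | in ⊤ | out 2 | ==
  [8] u=0 | in ⊤ | out ⊤ | ==
  [9] u=3 | in ⊤ | out ⊤ | ==

Converged values:
  [0] ⊤
  [1] ⊤
  [2] 2
  [3] ⊤

⊤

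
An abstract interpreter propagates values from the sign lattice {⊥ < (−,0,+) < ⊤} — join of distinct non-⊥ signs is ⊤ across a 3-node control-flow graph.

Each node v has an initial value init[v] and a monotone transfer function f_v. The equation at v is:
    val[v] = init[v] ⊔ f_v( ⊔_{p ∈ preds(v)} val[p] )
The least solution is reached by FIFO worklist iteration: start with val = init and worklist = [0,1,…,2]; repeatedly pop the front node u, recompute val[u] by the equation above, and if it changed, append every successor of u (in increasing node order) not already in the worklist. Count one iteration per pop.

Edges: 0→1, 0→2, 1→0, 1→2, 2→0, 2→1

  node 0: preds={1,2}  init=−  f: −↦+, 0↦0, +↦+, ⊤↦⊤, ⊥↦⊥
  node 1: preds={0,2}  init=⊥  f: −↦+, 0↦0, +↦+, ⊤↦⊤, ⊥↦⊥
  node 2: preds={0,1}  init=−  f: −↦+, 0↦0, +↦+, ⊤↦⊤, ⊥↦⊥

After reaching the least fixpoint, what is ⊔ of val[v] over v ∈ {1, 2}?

⊤

Worklist (5 pops):
  #1 pop 0: in=− → ⊤ (was −); enqueue []
  #2 pop 1: in=⊤ → ⊤ (was ⊥); enqueue [0]
  #3 pop 2: in=⊤ → ⊤ (was −); enqueue [1]
  #4 pop 0: in=⊤ → ⊤ (no change)
  #5 pop 1: in=⊤ → ⊤ (no change)

Fixpoint:
  val[0] = ⊤
  val[1] = ⊤
  val[2] = ⊤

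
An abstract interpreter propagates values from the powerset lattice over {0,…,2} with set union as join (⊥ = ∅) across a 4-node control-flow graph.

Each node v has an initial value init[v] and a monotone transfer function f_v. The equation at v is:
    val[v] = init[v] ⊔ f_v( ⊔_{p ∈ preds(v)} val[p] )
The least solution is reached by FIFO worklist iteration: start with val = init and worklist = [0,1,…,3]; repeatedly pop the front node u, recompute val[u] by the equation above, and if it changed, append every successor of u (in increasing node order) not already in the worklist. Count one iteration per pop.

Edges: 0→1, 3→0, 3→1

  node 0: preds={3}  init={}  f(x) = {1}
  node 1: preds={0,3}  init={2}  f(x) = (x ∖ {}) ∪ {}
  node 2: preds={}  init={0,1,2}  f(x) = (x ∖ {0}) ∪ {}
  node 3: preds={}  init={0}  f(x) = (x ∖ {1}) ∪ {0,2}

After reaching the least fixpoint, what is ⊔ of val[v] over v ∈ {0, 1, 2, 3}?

{0,1,2}

Iteration log — 6 steps:
  step 1. node 0  ⊔preds={0}  new={1}  old={}  +wl: 
  step 2. node 1  ⊔preds={0,1}  new={0,1,2}  old={2}  +wl: 
  step 3. node 2  ⊔preds={}  new={0,1,2}  stable
  step 4. node 3  ⊔preds={}  new={0,2}  old={0}  +wl: 0,1
  step 5. node 0  ⊔preds={0,2}  new={1}  stable
  step 6. node 1  ⊔preds={0,1,2}  new={0,1,2}  stable

Least fixpoint reached:
  node 0: {1}
  node 1: {0,1,2}
  node 2: {0,1,2}
  node 3: {0,2}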